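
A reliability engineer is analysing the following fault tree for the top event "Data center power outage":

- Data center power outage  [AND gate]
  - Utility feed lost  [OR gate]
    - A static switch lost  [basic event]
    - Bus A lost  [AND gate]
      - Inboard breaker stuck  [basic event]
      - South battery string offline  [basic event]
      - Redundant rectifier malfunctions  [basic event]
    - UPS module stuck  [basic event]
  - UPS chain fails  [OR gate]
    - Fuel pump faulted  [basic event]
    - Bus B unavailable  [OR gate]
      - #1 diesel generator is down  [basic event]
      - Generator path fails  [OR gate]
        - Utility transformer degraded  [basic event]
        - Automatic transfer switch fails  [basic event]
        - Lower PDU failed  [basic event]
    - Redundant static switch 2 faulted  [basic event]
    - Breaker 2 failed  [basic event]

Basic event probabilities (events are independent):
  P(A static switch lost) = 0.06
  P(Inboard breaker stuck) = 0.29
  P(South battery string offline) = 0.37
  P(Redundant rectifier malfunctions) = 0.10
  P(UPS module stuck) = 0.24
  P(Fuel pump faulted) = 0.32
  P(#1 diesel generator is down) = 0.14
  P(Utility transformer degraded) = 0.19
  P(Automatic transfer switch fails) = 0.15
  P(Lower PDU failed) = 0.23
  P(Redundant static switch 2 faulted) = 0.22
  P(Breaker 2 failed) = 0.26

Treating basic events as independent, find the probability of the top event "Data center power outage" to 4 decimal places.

0.2408

P(Bus A lost) [AND] = 0.29 × 0.37 × 0.10 = 0.010730
P(Utility feed lost) [OR] = 1 − (1−0.06) × (1−0.010730) × (1−0.24) = 0.293266
P(Generator path fails) [OR] = 1 − (1−0.19) × (1−0.15) × (1−0.23) = 0.469855
P(Bus B unavailable) [OR] = 1 − (1−0.14) × (1−0.469855) = 0.544075
P(UPS chain fails) [OR] = 1 − (1−0.32) × (1−0.544075) × (1−0.22) × (1−0.26) = 0.821051
P(Data center power outage) [AND] = 0.293266 × 0.821051 = 0.240786
Rounded to 4 decimal places: P(Data center power outage) ≈ 0.2408.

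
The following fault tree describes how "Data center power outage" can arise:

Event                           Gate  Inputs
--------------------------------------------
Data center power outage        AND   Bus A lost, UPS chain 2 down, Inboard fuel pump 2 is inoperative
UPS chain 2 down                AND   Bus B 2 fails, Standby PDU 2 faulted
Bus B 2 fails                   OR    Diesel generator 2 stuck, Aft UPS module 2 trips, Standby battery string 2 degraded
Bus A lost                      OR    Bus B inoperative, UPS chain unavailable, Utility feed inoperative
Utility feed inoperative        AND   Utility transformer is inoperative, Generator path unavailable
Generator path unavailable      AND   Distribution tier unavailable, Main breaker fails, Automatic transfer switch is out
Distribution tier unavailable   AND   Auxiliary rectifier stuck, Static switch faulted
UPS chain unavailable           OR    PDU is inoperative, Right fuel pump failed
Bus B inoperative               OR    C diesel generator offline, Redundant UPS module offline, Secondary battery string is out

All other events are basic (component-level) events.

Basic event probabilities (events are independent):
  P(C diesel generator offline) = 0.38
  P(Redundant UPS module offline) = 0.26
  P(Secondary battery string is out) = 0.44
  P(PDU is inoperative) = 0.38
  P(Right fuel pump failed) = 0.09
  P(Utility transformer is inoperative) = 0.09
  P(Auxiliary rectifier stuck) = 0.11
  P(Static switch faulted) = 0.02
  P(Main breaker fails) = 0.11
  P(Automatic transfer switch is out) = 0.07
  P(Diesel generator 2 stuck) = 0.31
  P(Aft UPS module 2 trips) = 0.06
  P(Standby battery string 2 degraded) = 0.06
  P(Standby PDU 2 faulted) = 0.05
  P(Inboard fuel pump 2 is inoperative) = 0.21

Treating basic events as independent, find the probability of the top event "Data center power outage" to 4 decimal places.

P(Bus B inoperative) [OR] = 1 − (1−0.38) × (1−0.26) × (1−0.44) = 0.743072
P(UPS chain unavailable) [OR] = 1 − (1−0.38) × (1−0.09) = 0.435800
P(Distribution tier unavailable) [AND] = 0.11 × 0.02 = 0.002200
P(Generator path unavailable) [AND] = 0.002200 × 0.11 × 0.07 = 0.000017
P(Utility feed inoperative) [AND] = 0.09 × 0.000017 = 0.000002
P(Bus A lost) [OR] = 1 − (1−0.743072) × (1−0.435800) × (1−0.000002) = 0.855042
P(Bus B 2 fails) [OR] = 1 − (1−0.31) × (1−0.06) × (1−0.06) = 0.390316
P(UPS chain 2 down) [AND] = 0.390316 × 0.05 = 0.019516
P(Data center power outage) [AND] = 0.855042 × 0.019516 × 0.21 = 0.003504
Rounded to 4 decimal places: P(Data center power outage) ≈ 0.0035.

0.0035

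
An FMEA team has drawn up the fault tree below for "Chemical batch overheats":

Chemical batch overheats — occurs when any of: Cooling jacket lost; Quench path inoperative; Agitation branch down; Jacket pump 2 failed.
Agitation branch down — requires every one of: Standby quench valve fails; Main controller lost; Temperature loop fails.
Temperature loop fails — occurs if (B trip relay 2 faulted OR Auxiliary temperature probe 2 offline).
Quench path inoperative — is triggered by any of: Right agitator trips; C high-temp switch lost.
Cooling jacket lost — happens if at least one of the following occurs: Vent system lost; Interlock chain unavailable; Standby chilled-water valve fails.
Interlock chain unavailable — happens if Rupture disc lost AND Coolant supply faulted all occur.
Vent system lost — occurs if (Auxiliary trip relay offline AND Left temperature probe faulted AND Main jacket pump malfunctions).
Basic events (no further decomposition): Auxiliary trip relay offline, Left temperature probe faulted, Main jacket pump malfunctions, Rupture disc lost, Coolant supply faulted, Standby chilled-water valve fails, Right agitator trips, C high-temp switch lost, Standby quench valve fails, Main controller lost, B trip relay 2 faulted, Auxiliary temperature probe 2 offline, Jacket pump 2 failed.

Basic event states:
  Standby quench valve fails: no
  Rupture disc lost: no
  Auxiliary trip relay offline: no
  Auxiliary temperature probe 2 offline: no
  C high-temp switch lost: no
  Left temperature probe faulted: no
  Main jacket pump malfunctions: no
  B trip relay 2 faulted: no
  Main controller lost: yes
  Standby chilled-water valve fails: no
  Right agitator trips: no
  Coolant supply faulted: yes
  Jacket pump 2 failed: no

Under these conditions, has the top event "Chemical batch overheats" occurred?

No

Vent system lost [AND]: Auxiliary trip relay offline=not, Left temperature probe faulted=not, Main jacket pump malfunctions=not → not all inputs occur → does not occur.
Interlock chain unavailable [AND]: Rupture disc lost=not, Coolant supply faulted=occurs → not all inputs occur → does not occur.
Cooling jacket lost [OR]: Vent system lost=not, Interlock chain unavailable=not, Standby chilled-water valve fails=not → no input occurs → does not occur.
Quench path inoperative [OR]: Right agitator trips=not, C high-temp switch lost=not → no input occurs → does not occur.
Temperature loop fails [OR]: B trip relay 2 faulted=not, Auxiliary temperature probe 2 offline=not → no input occurs → does not occur.
Agitation branch down [AND]: Standby quench valve fails=not, Main controller lost=occurs, Temperature loop fails=not → not all inputs occur → does not occur.
Chemical batch overheats [OR]: Cooling jacket lost=not, Quench path inoperative=not, Agitation branch down=not, Jacket pump 2 failed=not → no input occurs → does not occur.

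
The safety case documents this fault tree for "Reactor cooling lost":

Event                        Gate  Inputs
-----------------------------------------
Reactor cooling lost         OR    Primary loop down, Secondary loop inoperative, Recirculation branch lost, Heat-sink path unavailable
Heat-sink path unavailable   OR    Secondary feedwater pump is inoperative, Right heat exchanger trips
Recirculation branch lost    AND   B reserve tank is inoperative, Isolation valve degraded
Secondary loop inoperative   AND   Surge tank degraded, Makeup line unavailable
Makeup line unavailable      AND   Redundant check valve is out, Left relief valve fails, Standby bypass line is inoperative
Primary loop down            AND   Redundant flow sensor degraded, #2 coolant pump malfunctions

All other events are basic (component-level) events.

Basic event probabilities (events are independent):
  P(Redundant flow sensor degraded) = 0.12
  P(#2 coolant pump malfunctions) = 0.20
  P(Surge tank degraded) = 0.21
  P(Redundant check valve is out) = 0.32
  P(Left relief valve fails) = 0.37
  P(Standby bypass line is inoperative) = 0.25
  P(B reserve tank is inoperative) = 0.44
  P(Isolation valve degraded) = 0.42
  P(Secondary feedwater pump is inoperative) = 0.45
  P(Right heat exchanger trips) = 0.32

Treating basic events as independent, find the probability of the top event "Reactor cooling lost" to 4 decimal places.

P(Primary loop down) [AND] = 0.12 × 0.20 = 0.024000
P(Makeup line unavailable) [AND] = 0.32 × 0.37 × 0.25 = 0.029600
P(Secondary loop inoperative) [AND] = 0.21 × 0.029600 = 0.006216
P(Recirculation branch lost) [AND] = 0.44 × 0.42 = 0.184800
P(Heat-sink path unavailable) [OR] = 1 − (1−0.45) × (1−0.32) = 0.626000
P(Reactor cooling lost) [OR] = 1 − (1−0.024000) × (1−0.006216) × (1−0.184800) × (1−0.626000) = 0.704282
Rounded to 4 decimal places: P(Reactor cooling lost) ≈ 0.7043.

0.7043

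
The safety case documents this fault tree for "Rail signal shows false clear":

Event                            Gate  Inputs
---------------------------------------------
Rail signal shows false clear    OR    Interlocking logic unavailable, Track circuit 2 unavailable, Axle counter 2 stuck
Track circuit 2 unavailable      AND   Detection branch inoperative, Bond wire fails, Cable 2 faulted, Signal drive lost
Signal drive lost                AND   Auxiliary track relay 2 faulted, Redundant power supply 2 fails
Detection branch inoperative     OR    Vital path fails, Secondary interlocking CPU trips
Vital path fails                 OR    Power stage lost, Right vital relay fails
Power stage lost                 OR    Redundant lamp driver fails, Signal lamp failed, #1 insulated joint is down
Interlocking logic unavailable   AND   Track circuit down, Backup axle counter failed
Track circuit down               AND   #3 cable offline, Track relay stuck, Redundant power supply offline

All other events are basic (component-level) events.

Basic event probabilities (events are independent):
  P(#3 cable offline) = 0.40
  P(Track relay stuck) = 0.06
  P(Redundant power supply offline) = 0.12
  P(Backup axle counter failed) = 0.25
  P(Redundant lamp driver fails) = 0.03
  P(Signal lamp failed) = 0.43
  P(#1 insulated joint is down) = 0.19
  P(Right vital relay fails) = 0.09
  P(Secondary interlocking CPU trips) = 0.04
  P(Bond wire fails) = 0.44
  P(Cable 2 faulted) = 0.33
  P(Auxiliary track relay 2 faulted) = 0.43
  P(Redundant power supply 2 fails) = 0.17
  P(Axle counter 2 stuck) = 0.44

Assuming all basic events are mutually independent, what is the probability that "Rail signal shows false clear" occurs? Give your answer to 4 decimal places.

0.4440

P(Track circuit down) [AND] = 0.40 × 0.06 × 0.12 = 0.002880
P(Interlocking logic unavailable) [AND] = 0.002880 × 0.25 = 0.000720
P(Power stage lost) [OR] = 1 − (1−0.03) × (1−0.43) × (1−0.19) = 0.552151
P(Vital path fails) [OR] = 1 − (1−0.552151) × (1−0.09) = 0.592457
P(Detection branch inoperative) [OR] = 1 − (1−0.592457) × (1−0.04) = 0.608759
P(Signal drive lost) [AND] = 0.43 × 0.17 = 0.073100
P(Track circuit 2 unavailable) [AND] = 0.608759 × 0.44 × 0.33 × 0.073100 = 0.006461
P(Rail signal shows false clear) [OR] = 1 − (1−0.000720) × (1−0.006461) × (1−0.44) = 0.444019
Rounded to 4 decimal places: P(Rail signal shows false clear) ≈ 0.4440.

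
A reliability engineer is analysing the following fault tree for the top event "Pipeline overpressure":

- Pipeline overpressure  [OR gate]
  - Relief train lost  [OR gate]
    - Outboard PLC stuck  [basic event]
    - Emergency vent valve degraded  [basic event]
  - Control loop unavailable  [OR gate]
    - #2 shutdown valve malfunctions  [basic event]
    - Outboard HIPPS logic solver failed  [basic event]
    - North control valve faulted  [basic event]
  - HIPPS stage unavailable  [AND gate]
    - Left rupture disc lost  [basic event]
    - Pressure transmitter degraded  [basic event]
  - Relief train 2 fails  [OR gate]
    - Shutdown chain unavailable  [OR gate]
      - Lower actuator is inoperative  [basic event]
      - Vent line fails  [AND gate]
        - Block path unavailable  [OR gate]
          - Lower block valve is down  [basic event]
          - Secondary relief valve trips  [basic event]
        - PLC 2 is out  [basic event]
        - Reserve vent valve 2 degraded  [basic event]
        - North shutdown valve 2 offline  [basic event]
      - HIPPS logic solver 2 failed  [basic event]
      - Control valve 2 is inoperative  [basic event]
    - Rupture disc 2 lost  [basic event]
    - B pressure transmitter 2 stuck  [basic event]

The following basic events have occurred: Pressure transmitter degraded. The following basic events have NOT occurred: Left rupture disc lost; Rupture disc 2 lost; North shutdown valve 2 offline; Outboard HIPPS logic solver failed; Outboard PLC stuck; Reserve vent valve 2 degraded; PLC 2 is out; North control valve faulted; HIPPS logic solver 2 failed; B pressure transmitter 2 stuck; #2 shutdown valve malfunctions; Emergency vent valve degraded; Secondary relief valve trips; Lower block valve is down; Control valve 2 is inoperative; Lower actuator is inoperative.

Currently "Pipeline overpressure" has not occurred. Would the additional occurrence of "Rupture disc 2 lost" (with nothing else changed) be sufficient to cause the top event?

Counterfactual: set "Rupture disc 2 lost" to occurred.
Relief train lost [OR]: Outboard PLC stuck=not, Emergency vent valve degraded=not → no input occurs → does not occur.
Control loop unavailable [OR]: #2 shutdown valve malfunctions=not, Outboard HIPPS logic solver failed=not, North control valve faulted=not → no input occurs → does not occur.
HIPPS stage unavailable [AND]: Left rupture disc lost=not, Pressure transmitter degraded=occurs → not all inputs occur → does not occur.
Block path unavailable [OR]: Lower block valve is down=not, Secondary relief valve trips=not → no input occurs → does not occur.
Vent line fails [AND]: Block path unavailable=not, PLC 2 is out=not, Reserve vent valve 2 degraded=not, North shutdown valve 2 offline=not → not all inputs occur → does not occur.
Shutdown chain unavailable [OR]: Lower actuator is inoperative=not, Vent line fails=not, HIPPS logic solver 2 failed=not, Control valve 2 is inoperative=not → no input occurs → does not occur.
Relief train 2 fails [OR]: Shutdown chain unavailable=not, Rupture disc 2 lost=occurs, B pressure transmitter 2 stuck=not → at least one input occurs → occurs.
Pipeline overpressure [OR]: Relief train lost=not, Control loop unavailable=not, HIPPS stage unavailable=not, Relief train 2 fails=occurs → at least one input occurs → occurs.

Yes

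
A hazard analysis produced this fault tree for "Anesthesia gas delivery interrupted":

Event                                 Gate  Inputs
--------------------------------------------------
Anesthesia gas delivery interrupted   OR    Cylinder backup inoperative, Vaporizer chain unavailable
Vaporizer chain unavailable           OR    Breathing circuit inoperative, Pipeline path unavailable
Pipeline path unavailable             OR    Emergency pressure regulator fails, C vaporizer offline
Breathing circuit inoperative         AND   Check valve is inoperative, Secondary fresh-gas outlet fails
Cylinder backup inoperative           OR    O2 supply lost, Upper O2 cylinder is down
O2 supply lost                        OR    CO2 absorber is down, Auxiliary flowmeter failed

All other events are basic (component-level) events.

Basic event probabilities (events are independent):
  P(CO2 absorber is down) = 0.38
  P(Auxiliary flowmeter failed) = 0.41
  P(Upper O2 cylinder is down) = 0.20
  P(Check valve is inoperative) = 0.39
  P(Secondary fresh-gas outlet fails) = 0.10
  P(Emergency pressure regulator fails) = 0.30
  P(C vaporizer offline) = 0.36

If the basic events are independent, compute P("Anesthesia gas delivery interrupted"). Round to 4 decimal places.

0.8740

P(O2 supply lost) [OR] = 1 − (1−0.38) × (1−0.41) = 0.634200
P(Cylinder backup inoperative) [OR] = 1 − (1−0.634200) × (1−0.20) = 0.707360
P(Breathing circuit inoperative) [AND] = 0.39 × 0.10 = 0.039000
P(Pipeline path unavailable) [OR] = 1 − (1−0.30) × (1−0.36) = 0.552000
P(Vaporizer chain unavailable) [OR] = 1 − (1−0.039000) × (1−0.552000) = 0.569472
P(Anesthesia gas delivery interrupted) [OR] = 1 − (1−0.707360) × (1−0.569472) = 0.874010
Rounded to 4 decimal places: P(Anesthesia gas delivery interrupted) ≈ 0.8740.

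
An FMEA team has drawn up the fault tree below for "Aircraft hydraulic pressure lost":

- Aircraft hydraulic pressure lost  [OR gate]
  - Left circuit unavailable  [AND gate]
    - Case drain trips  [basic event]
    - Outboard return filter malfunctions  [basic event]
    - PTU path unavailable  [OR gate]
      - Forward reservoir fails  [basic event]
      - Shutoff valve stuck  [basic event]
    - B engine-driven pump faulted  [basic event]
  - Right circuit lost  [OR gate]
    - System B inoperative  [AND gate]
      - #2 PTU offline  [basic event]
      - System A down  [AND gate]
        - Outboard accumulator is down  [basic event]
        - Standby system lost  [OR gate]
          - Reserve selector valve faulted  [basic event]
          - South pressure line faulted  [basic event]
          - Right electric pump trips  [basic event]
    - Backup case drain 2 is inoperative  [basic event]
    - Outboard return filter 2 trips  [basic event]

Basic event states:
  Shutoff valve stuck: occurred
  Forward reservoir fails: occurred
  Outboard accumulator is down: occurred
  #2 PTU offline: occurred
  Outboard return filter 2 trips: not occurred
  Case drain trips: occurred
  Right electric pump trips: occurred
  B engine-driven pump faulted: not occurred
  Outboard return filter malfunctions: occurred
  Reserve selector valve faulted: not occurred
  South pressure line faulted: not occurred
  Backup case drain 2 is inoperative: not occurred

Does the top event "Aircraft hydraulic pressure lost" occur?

PTU path unavailable [OR]: Forward reservoir fails=occurs, Shutoff valve stuck=occurs → at least one input occurs → occurs.
Left circuit unavailable [AND]: Case drain trips=occurs, Outboard return filter malfunctions=occurs, PTU path unavailable=occurs, B engine-driven pump faulted=not → not all inputs occur → does not occur.
Standby system lost [OR]: Reserve selector valve faulted=not, South pressure line faulted=not, Right electric pump trips=occurs → at least one input occurs → occurs.
System A down [AND]: Outboard accumulator is down=occurs, Standby system lost=occurs → all inputs occur → occurs.
System B inoperative [AND]: #2 PTU offline=occurs, System A down=occurs → all inputs occur → occurs.
Right circuit lost [OR]: System B inoperative=occurs, Backup case drain 2 is inoperative=not, Outboard return filter 2 trips=not → at least one input occurs → occurs.
Aircraft hydraulic pressure lost [OR]: Left circuit unavailable=not, Right circuit lost=occurs → at least one input occurs → occurs.

Yes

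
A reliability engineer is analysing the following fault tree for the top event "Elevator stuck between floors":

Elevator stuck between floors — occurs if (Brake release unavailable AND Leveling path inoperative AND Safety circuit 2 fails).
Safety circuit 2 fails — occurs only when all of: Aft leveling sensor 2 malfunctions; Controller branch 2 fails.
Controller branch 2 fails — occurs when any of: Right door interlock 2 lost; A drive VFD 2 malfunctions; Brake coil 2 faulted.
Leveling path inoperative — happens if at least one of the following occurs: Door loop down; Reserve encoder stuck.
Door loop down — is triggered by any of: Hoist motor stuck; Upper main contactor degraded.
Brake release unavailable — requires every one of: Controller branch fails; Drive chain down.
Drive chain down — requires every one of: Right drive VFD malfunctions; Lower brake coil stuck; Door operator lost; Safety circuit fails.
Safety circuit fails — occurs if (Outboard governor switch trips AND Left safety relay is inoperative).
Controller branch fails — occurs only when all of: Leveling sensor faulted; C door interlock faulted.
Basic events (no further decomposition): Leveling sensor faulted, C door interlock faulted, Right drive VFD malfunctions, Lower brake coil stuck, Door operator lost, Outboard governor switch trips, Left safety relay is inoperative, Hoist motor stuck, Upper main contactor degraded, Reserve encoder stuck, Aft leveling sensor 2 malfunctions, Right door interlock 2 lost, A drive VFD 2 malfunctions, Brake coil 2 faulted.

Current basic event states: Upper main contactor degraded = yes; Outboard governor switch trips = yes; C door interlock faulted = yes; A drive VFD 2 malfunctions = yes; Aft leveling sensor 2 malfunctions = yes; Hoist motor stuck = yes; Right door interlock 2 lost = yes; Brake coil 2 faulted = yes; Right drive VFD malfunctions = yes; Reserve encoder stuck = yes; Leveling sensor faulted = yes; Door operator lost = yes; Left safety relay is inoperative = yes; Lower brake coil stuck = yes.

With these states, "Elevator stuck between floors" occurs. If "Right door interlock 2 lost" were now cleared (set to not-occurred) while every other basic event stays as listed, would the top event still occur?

Counterfactual: set "Right door interlock 2 lost" to not occurred.
Controller branch fails [AND]: Leveling sensor faulted=occurs, C door interlock faulted=occurs → all inputs occur → occurs.
Safety circuit fails [AND]: Outboard governor switch trips=occurs, Left safety relay is inoperative=occurs → all inputs occur → occurs.
Drive chain down [AND]: Right drive VFD malfunctions=occurs, Lower brake coil stuck=occurs, Door operator lost=occurs, Safety circuit fails=occurs → all inputs occur → occurs.
Brake release unavailable [AND]: Controller branch fails=occurs, Drive chain down=occurs → all inputs occur → occurs.
Door loop down [OR]: Hoist motor stuck=occurs, Upper main contactor degraded=occurs → at least one input occurs → occurs.
Leveling path inoperative [OR]: Door loop down=occurs, Reserve encoder stuck=occurs → at least one input occurs → occurs.
Controller branch 2 fails [OR]: Right door interlock 2 lost=not, A drive VFD 2 malfunctions=occurs, Brake coil 2 faulted=occurs → at least one input occurs → occurs.
Safety circuit 2 fails [AND]: Aft leveling sensor 2 malfunctions=occurs, Controller branch 2 fails=occurs → all inputs occur → occurs.
Elevator stuck between floors [AND]: Brake release unavailable=occurs, Leveling path inoperative=occurs, Safety circuit 2 fails=occurs → all inputs occur → occurs.

Yes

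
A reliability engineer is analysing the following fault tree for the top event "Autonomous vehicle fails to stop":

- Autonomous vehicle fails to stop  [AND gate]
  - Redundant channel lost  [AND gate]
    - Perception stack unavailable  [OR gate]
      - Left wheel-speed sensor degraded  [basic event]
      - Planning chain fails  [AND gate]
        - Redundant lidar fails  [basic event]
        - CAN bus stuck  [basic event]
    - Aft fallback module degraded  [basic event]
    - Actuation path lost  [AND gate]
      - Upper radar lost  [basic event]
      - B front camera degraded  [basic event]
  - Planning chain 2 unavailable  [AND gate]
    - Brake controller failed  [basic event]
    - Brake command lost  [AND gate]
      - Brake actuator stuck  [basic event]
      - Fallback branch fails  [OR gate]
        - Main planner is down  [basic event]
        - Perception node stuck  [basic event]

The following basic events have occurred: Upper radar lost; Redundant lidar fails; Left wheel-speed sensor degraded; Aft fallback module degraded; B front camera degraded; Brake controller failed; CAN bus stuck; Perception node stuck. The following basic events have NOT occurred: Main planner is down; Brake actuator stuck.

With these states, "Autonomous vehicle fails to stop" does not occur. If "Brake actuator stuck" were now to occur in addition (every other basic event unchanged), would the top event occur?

Yes

Counterfactual: set "Brake actuator stuck" to occurred.
Planning chain fails [AND]: Redundant lidar fails=occurs, CAN bus stuck=occurs → all inputs occur → occurs.
Perception stack unavailable [OR]: Left wheel-speed sensor degraded=occurs, Planning chain fails=occurs → at least one input occurs → occurs.
Actuation path lost [AND]: Upper radar lost=occurs, B front camera degraded=occurs → all inputs occur → occurs.
Redundant channel lost [AND]: Perception stack unavailable=occurs, Aft fallback module degraded=occurs, Actuation path lost=occurs → all inputs occur → occurs.
Fallback branch fails [OR]: Main planner is down=not, Perception node stuck=occurs → at least one input occurs → occurs.
Brake command lost [AND]: Brake actuator stuck=occurs, Fallback branch fails=occurs → all inputs occur → occurs.
Planning chain 2 unavailable [AND]: Brake controller failed=occurs, Brake command lost=occurs → all inputs occur → occurs.
Autonomous vehicle fails to stop [AND]: Redundant channel lost=occurs, Planning chain 2 unavailable=occurs → all inputs occur → occurs.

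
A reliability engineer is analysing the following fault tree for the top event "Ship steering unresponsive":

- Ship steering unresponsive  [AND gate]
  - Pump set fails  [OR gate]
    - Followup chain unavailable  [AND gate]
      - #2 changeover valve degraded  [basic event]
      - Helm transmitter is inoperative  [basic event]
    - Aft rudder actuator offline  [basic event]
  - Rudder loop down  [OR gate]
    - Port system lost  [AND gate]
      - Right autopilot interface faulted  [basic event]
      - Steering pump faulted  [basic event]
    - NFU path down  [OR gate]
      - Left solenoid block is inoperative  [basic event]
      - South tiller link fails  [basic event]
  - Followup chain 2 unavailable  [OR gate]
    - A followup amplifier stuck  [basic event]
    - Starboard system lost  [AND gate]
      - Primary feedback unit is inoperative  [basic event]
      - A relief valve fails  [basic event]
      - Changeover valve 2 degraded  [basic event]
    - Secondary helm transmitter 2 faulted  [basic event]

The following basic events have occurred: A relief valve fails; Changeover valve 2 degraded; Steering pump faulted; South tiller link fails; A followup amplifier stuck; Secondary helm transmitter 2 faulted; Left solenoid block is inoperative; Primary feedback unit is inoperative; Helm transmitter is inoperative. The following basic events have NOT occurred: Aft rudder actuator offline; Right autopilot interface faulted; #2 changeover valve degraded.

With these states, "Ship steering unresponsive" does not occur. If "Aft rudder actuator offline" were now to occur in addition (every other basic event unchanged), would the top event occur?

Yes

Counterfactual: set "Aft rudder actuator offline" to occurred.
Followup chain unavailable [AND]: #2 changeover valve degraded=not, Helm transmitter is inoperative=occurs → not all inputs occur → does not occur.
Pump set fails [OR]: Followup chain unavailable=not, Aft rudder actuator offline=occurs → at least one input occurs → occurs.
Port system lost [AND]: Right autopilot interface faulted=not, Steering pump faulted=occurs → not all inputs occur → does not occur.
NFU path down [OR]: Left solenoid block is inoperative=occurs, South tiller link fails=occurs → at least one input occurs → occurs.
Rudder loop down [OR]: Port system lost=not, NFU path down=occurs → at least one input occurs → occurs.
Starboard system lost [AND]: Primary feedback unit is inoperative=occurs, A relief valve fails=occurs, Changeover valve 2 degraded=occurs → all inputs occur → occurs.
Followup chain 2 unavailable [OR]: A followup amplifier stuck=occurs, Starboard system lost=occurs, Secondary helm transmitter 2 faulted=occurs → at least one input occurs → occurs.
Ship steering unresponsive [AND]: Pump set fails=occurs, Rudder loop down=occurs, Followup chain 2 unavailable=occurs → all inputs occur → occurs.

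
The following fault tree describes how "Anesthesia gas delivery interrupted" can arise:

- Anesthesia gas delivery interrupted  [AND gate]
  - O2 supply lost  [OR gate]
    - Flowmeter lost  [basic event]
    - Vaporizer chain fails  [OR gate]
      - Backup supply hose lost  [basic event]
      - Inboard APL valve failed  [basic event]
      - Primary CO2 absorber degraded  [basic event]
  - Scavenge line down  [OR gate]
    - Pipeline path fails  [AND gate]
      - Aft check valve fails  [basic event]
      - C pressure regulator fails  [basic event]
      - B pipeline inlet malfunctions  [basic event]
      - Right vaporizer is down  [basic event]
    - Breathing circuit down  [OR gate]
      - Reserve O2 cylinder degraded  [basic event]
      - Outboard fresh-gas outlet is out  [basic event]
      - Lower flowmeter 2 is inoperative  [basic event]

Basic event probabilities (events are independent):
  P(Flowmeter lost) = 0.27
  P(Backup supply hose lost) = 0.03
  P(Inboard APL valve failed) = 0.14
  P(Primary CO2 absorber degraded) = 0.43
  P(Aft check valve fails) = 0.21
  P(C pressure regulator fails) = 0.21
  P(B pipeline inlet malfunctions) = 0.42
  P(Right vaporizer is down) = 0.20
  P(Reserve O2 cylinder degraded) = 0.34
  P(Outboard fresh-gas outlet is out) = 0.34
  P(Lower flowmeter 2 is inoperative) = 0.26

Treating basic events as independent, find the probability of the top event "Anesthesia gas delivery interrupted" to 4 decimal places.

P(Vaporizer chain fails) [OR] = 1 − (1−0.03) × (1−0.14) × (1−0.43) = 0.524506
P(O2 supply lost) [OR] = 1 − (1−0.27) × (1−0.524506) = 0.652889
P(Pipeline path fails) [AND] = 0.21 × 0.21 × 0.42 × 0.20 = 0.003704
P(Breathing circuit down) [OR] = 1 − (1−0.34) × (1−0.34) × (1−0.26) = 0.677656
P(Scavenge line down) [OR] = 1 − (1−0.003704) × (1−0.677656) = 0.678850
P(Anesthesia gas delivery interrupted) [AND] = 0.652889 × 0.678850 = 0.443214
Rounded to 4 decimal places: P(Anesthesia gas delivery interrupted) ≈ 0.4432.

0.4432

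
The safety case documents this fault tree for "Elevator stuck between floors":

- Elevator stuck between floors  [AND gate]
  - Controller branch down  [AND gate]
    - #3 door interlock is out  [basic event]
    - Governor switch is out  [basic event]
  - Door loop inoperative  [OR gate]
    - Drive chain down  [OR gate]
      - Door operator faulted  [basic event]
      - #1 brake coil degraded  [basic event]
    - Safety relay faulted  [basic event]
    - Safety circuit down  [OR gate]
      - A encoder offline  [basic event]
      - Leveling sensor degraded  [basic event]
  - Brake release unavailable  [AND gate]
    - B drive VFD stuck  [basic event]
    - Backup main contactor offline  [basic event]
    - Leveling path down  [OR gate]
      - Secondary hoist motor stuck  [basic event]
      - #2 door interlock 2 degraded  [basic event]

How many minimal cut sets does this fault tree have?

Controller branch down [AND]: one cut set from each child combined → 1 × 1 = 1 cut set(s).
Drive chain down [OR]: union of children's cut sets → 2 cut set(s).
Safety circuit down [OR]: union of children's cut sets → 2 cut set(s).
Door loop inoperative [OR]: union of children's cut sets → 5 cut set(s).
Leveling path down [OR]: union of children's cut sets → 2 cut set(s).
Brake release unavailable [AND]: one cut set from each child combined → 1 × 1 × 2 = 2 cut set(s).
Elevator stuck between floors [AND]: one cut set from each child combined → 1 × 5 × 2 = 10 cut set(s).
Minimal cut sets: {#3 door interlock is out, B drive VFD stuck, Backup main contactor offline, Door operator faulted, Governor switch is out, Secondary hoist motor stuck}; {#2 door interlock 2 degraded, #3 door interlock is out, B drive VFD stuck, Backup main contactor offline, Door operator faulted, Governor switch is out}; {#1 brake coil degraded, #3 door interlock is out, B drive VFD stuck, Backup main contactor offline, Governor switch is out, Secondary hoist motor stuck}; {#1 brake coil degraded, #2 door interlock 2 degraded, #3 door interlock is out, B drive VFD stuck, Backup main contactor offline, Governor switch is out}; {#3 door interlock is out, B drive VFD stuck, Backup main contactor offline, Governor switch is out, Safety relay faulted, Secondary hoist motor stuck}; {#2 door interlock 2 degraded, #3 door interlock is out, B drive VFD stuck, Backup main contactor offline, Governor switch is out, Safety relay faulted}; {#3 door interlock is out, A encoder offline, B drive VFD stuck, Backup main contactor offline, Governor switch is out, Secondary hoist motor stuck}; {#2 door interlock 2 degraded, #3 door interlock is out, A encoder offline, B drive VFD stuck, Backup main contactor offline, Governor switch is out}; {#3 door interlock is out, B drive VFD stuck, Backup main contactor offline, Governor switch is out, Leveling sensor degraded, Secondary hoist motor stuck}; {#2 door interlock 2 degraded, #3 door interlock is out, B drive VFD stuck, Backup main contactor offline, Governor switch is out, Leveling sensor degraded}.

10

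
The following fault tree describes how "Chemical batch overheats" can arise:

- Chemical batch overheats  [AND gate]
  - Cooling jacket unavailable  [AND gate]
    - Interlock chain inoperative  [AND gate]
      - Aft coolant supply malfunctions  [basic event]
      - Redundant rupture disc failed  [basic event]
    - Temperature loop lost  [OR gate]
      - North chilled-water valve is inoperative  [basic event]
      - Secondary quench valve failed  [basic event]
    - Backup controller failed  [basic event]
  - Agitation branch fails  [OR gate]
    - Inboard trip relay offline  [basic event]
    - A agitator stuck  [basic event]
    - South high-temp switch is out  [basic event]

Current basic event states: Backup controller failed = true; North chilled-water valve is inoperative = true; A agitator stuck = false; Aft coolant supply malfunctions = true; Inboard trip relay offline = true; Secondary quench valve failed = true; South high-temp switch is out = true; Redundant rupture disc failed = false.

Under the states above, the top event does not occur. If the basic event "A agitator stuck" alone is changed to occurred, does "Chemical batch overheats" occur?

Counterfactual: set "A agitator stuck" to occurred.
Interlock chain inoperative [AND]: Aft coolant supply malfunctions=occurs, Redundant rupture disc failed=not → not all inputs occur → does not occur.
Temperature loop lost [OR]: North chilled-water valve is inoperative=occurs, Secondary quench valve failed=occurs → at least one input occurs → occurs.
Cooling jacket unavailable [AND]: Interlock chain inoperative=not, Temperature loop lost=occurs, Backup controller failed=occurs → not all inputs occur → does not occur.
Agitation branch fails [OR]: Inboard trip relay offline=occurs, A agitator stuck=occurs, South high-temp switch is out=occurs → at least one input occurs → occurs.
Chemical batch overheats [AND]: Cooling jacket unavailable=not, Agitation branch fails=occurs → not all inputs occur → does not occur.

No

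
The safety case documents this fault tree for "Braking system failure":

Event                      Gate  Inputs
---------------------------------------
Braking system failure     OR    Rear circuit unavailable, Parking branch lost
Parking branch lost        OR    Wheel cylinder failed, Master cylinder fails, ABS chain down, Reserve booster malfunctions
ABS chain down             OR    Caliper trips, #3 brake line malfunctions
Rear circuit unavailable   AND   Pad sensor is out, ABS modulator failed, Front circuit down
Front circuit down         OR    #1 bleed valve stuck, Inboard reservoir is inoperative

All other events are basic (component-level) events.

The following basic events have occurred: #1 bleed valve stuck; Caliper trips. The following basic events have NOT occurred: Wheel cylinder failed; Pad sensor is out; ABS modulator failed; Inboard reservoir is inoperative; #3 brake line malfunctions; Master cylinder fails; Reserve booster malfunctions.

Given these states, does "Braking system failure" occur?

Front circuit down [OR]: #1 bleed valve stuck=occurs, Inboard reservoir is inoperative=not → at least one input occurs → occurs.
Rear circuit unavailable [AND]: Pad sensor is out=not, ABS modulator failed=not, Front circuit down=occurs → not all inputs occur → does not occur.
ABS chain down [OR]: Caliper trips=occurs, #3 brake line malfunctions=not → at least one input occurs → occurs.
Parking branch lost [OR]: Wheel cylinder failed=not, Master cylinder fails=not, ABS chain down=occurs, Reserve booster malfunctions=not → at least one input occurs → occurs.
Braking system failure [OR]: Rear circuit unavailable=not, Parking branch lost=occurs → at least one input occurs → occurs.

Yes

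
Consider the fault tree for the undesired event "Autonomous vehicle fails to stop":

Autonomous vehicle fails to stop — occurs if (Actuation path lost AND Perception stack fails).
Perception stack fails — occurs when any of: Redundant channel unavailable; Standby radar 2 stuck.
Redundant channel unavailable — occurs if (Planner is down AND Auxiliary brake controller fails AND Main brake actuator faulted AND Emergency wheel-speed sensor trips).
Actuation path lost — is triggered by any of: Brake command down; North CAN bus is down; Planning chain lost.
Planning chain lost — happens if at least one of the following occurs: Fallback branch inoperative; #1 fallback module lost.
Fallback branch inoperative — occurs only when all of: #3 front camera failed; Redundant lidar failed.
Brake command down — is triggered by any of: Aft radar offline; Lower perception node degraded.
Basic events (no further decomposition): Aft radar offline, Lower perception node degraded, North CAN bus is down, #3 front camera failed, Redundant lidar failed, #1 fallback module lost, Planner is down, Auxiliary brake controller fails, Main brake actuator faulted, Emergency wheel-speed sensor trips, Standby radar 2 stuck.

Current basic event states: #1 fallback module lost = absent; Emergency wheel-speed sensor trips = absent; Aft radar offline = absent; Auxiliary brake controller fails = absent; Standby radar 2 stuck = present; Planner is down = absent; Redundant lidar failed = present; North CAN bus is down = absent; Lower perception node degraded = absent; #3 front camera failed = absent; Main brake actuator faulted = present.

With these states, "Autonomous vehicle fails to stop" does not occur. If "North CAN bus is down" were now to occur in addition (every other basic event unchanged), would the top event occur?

Yes

Counterfactual: set "North CAN bus is down" to occurred.
Brake command down [OR]: Aft radar offline=not, Lower perception node degraded=not → no input occurs → does not occur.
Fallback branch inoperative [AND]: #3 front camera failed=not, Redundant lidar failed=occurs → not all inputs occur → does not occur.
Planning chain lost [OR]: Fallback branch inoperative=not, #1 fallback module lost=not → no input occurs → does not occur.
Actuation path lost [OR]: Brake command down=not, North CAN bus is down=occurs, Planning chain lost=not → at least one input occurs → occurs.
Redundant channel unavailable [AND]: Planner is down=not, Auxiliary brake controller fails=not, Main brake actuator faulted=occurs, Emergency wheel-speed sensor trips=not → not all inputs occur → does not occur.
Perception stack fails [OR]: Redundant channel unavailable=not, Standby radar 2 stuck=occurs → at least one input occurs → occurs.
Autonomous vehicle fails to stop [AND]: Actuation path lost=occurs, Perception stack fails=occurs → all inputs occur → occurs.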